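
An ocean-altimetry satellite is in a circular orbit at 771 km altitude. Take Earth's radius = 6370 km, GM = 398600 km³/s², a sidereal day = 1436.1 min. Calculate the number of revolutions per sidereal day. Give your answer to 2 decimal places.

Semi-major axis a = 6370 + 771 = 7141 km. Period T = 2π√(a³/μ) = 2π√(7141³/398600) = 6005.5 s = 100.09 min.
Orbits per sidereal day = 86166 / 6005.5 = 14.348.

14.35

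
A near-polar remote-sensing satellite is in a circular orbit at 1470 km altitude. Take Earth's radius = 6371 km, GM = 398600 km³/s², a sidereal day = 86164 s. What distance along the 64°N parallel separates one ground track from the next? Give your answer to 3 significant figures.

1410 km

Semi-major axis a = 6371 + 1470 = 7841 km. Period T = 2π√(a³/μ) = 2π√(7841³/398600) = 6909.8 s = 115.16 min.
Node shift per orbit = (6909.8/86164) × 360° = 28.87°.
Equatorial spacing = 28.87 × 111.2 km/° = 3210 km.
At 64° latitude, spacing = 3210 × cos(64°) = 1407 km.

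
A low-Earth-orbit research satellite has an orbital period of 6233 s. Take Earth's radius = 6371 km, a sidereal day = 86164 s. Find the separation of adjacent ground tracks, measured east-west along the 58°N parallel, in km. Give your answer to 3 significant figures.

Node shift per orbit = (6233.0/86164) × 360° = 26.04°.
Equatorial spacing = 26.04 × 111.2 km/° = 2896 km.
At 58° latitude, spacing = 2896 × cos(58°) = 1535 km.

1530 km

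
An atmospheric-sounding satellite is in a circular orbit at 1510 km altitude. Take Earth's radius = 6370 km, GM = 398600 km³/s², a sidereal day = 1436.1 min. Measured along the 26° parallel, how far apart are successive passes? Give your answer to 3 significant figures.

2910 km

Semi-major axis a = 6370 + 1510 = 7880 km. Period T = 2π√(a³/μ) = 2π√(7880³/398600) = 6961.5 s = 116.02 min.
Node shift per orbit = (6961.5/86166) × 360° = 29.08°.
Equatorial spacing = 29.08 × 111.2 km/° = 3234 km.
At 26° latitude, spacing = 3234 × cos(26°) = 2906 km.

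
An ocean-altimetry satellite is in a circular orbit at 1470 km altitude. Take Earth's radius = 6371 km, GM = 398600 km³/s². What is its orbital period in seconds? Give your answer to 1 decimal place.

Semi-major axis a = 6371 + 1470 = 7841 km. Period T = 2π√(a³/μ) = 2π√(7841³/398600) = 6909.8 s = 115.16 min.

6909.8 seconds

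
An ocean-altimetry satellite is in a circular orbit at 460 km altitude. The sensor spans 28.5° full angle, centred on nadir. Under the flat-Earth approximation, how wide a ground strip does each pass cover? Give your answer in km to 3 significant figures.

234 km

Half-angle = 28.5°/2 = 14.25°.
Swath width ≈ 2h·tan(θ/2) = 2 × 460 × tan(14.25°) = 233.7 km.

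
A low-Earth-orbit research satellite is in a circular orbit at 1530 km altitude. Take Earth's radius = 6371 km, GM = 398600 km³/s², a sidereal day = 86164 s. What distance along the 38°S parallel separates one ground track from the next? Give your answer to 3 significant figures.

2560 km

Semi-major axis a = 6371 + 1530 = 7901 km. Period T = 2π√(a³/μ) = 2π√(7901³/398600) = 6989.3 s = 116.49 min.
Node shift per orbit = (6989.3/86164) × 360° = 29.20°.
Equatorial spacing = 29.20 × 111.2 km/° = 3247 km.
At 38° latitude, spacing = 3247 × cos(38°) = 2559 km.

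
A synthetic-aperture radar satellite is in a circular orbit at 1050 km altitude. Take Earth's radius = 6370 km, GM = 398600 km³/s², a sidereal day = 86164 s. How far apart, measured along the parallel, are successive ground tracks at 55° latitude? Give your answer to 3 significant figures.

Semi-major axis a = 6370 + 1050 = 7420 km. Period T = 2π√(a³/μ) = 2π√(7420³/398600) = 6360.9 s = 106.01 min.
Node shift per orbit = (6360.9/86164) × 360° = 26.58°.
Equatorial spacing = 26.58 × 111.2 km/° = 2955 km.
At 55° latitude, spacing = 2955 × cos(55°) = 1695 km.

1690 km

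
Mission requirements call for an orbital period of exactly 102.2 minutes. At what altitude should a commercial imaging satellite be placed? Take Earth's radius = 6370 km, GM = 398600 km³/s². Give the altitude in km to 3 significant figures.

871 km

T = 102.2 min = 6132.0 s.
From T = 2π√(a³/μ): a = (μ T²/4π²)^(1/3) = (398600 × 6132.0² / 4π²)^(1/3) = 7241 km.
Altitude h = a − R = 7241 − 6370 = 871 km.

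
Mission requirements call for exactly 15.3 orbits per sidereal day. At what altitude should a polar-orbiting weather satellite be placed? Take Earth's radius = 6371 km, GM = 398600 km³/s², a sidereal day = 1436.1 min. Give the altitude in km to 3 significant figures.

Required period T = 86166 / 15.3 = 5631.8 s.
From T = 2π√(a³/μ): a = (μ T²/4π²)^(1/3) = (398600 × 5631.8² / 4π²)^(1/3) = 6842 km.
Altitude h = a − R = 6842 − 6371 = 471 km.

471 km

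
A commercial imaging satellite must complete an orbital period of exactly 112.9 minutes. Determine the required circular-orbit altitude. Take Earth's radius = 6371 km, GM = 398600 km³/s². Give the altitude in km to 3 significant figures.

1370 km

T = 112.9 min = 6774.0 s.
From T = 2π√(a³/μ): a = (μ T²/4π²)^(1/3) = (398600 × 6774.0² / 4π²)^(1/3) = 7738 km.
Altitude h = a − R = 7738 − 6371 = 1367 km.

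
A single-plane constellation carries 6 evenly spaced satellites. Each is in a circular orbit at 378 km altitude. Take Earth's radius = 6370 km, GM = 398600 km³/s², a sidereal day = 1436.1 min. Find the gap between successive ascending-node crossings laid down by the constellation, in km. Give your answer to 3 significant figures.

427 km

Semi-major axis a = 6370 + 378 = 6748 km. Period T = 2π√(a³/μ) = 2π√(6748³/398600) = 5516.6 s = 91.94 min.
Single-satellite node shift = (5516.6/86166) × 360° = 23.05°.
With 6 satellites evenly phased, successive equator crossings are 23.05/6 = 3.841° apart.
That is 3.841 × 111.2 = 427 km at the equator.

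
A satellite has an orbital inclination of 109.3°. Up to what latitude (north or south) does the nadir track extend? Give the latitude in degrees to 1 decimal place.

Retrograde orbit: the ground track reaches ±(180° − i) = ±(180 − 109.3) = ±70.7°.

70.7°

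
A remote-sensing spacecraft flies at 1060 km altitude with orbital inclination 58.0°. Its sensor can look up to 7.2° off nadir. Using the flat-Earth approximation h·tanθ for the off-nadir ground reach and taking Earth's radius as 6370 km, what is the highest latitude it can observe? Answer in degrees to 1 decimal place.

For a prograde orbit the ground track reaches latitude ±i = ±58.0°.
Sensor half-swath on the ground ≈ 1060·tan(7.2°) = 134 km = 1.20° of latitude.
Maximum observable latitude ≈ 58.0 + 1.20 = 59.2°.

59.2°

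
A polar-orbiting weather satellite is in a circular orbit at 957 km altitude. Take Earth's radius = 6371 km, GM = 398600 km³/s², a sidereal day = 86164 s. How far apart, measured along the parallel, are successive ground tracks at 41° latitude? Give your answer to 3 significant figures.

Semi-major axis a = 6371 + 957 = 7328 km. Period T = 2π√(a³/μ) = 2π√(7328³/398600) = 6242.9 s = 104.05 min.
Node shift per orbit = (6242.9/86164) × 360° = 26.08°.
Equatorial spacing = 26.08 × 111.2 km/° = 2900 km.
At 41° latitude, spacing = 2900 × cos(41°) = 2189 km.

2190 km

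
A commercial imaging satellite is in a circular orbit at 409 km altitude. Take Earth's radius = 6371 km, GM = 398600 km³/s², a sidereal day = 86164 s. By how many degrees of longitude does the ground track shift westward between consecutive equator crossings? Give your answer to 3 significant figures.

Semi-major axis a = 6371 + 409 = 6780 km. Period T = 2π√(a³/μ) = 2π√(6780³/398600) = 5555.9 s = 92.60 min.
During one orbit Earth rotates (5555.9 / 86164) × 360° = 23.21°.

23.2°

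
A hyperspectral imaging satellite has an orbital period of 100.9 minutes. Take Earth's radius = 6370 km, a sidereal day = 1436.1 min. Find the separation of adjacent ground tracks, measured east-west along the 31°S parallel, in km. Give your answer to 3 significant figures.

2410 km

T = 100.9 min = 6054.0 s.
Node shift per orbit = (6054.0/86166) × 360° = 25.29°.
Equatorial spacing = 25.29 × 111.2 km/° = 2812 km.
At 31° latitude, spacing = 2812 × cos(31°) = 2410 km.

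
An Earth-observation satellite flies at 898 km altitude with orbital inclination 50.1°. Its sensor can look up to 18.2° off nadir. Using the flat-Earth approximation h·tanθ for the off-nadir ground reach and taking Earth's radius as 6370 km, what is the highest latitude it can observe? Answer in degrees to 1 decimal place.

For a prograde orbit the ground track reaches latitude ±i = ±50.1°.
Sensor half-swath on the ground ≈ 898·tan(18.2°) = 295 km = 2.66° of latitude.
Maximum observable latitude ≈ 50.1 + 2.66 = 52.8°.

52.8°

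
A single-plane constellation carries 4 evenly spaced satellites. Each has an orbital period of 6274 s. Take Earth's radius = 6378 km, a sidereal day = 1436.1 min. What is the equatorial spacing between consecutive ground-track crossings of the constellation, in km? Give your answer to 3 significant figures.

729 km

Single-satellite node shift = (6274.0/86166) × 360° = 26.21°.
With 4 satellites evenly phased, successive equator crossings are 26.21/4 = 6.553° apart.
That is 6.553 × 111.3 = 729 km at the equator.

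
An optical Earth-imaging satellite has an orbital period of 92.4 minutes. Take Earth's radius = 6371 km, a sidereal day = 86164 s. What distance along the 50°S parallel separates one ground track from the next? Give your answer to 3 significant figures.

T = 92.4 min = 5544.0 s.
Node shift per orbit = (5544.0/86164) × 360° = 23.16°.
Equatorial spacing = 23.16 × 111.2 km/° = 2576 km.
At 50° latitude, spacing = 2576 × cos(50°) = 1656 km.

1660 km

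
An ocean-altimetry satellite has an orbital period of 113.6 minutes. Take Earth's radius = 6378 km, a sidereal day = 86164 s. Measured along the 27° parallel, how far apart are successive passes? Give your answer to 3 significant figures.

T = 113.6 min = 6816.0 s.
Node shift per orbit = (6816.0/86164) × 360° = 28.48°.
Equatorial spacing = 28.48 × 111.3 km/° = 3170 km.
At 27° latitude, spacing = 3170 × cos(27°) = 2825 km.

2820 km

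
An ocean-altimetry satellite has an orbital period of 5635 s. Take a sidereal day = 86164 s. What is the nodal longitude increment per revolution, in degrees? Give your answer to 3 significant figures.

23.5°

During one orbit Earth rotates (5635.0 / 86164) × 360° = 23.54°.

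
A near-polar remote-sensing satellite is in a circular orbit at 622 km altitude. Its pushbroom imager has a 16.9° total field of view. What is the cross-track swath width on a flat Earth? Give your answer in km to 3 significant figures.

185 km

Half-angle = 16.9°/2 = 8.45°.
Swath width ≈ 2h·tan(θ/2) = 2 × 622 × tan(8.45°) = 184.8 km.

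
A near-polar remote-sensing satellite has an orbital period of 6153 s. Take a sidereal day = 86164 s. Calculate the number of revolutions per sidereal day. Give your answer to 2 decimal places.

Orbits per sidereal day = 86164 / 6153.0 = 14.004.

14.00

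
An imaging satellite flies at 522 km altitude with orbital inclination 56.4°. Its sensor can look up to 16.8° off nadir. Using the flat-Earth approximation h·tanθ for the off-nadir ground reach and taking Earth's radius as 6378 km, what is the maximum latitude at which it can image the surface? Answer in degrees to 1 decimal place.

57.8°

For a prograde orbit the ground track reaches latitude ±i = ±56.4°.
Sensor half-swath on the ground ≈ 522·tan(16.8°) = 158 km = 1.42° of latitude.
Maximum observable latitude ≈ 56.4 + 1.42 = 57.8°.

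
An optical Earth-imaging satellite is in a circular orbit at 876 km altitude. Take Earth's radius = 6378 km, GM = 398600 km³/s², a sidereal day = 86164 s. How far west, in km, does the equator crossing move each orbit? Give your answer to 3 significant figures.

Semi-major axis a = 6378 + 876 = 7254 km. Period T = 2π√(a³/μ) = 2π√(7254³/398600) = 6148.6 s = 102.48 min.
During one orbit Earth rotates (6148.6 / 86164) × 360° = 25.69°.
At the equator that is 25.69° × (2π·6378/360) km/° = 25.69 × 111.3 = 2860 km.

2860 km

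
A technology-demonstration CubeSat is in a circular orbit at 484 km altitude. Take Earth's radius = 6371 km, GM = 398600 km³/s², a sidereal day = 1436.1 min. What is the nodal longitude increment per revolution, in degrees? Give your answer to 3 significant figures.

23.6°

Semi-major axis a = 6371 + 484 = 6855 km. Period T = 2π√(a³/μ) = 2π√(6855³/398600) = 5648.4 s = 94.14 min.
During one orbit Earth rotates (5648.4 / 86166) × 360° = 23.60°.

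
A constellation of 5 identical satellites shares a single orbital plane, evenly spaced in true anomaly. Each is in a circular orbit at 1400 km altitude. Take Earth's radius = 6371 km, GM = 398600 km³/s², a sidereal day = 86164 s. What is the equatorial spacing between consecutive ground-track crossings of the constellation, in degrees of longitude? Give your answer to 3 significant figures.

5.70°

Semi-major axis a = 6371 + 1400 = 7771 km. Period T = 2π√(a³/μ) = 2π√(7771³/398600) = 6817.5 s = 113.63 min.
Single-satellite node shift = (6817.5/86164) × 360° = 28.48°.
With 5 satellites evenly phased, successive equator crossings are 28.48/5 = 5.697° apart.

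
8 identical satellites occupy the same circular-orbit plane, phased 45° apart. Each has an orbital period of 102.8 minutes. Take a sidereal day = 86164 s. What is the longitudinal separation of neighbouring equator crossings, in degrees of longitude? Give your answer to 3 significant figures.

T = 102.8 min = 6168.0 s.
Single-satellite node shift = (6168.0/86164) × 360° = 25.77°.
With 8 satellites evenly phased, successive equator crossings are 25.77/8 = 3.221° apart.

3.22°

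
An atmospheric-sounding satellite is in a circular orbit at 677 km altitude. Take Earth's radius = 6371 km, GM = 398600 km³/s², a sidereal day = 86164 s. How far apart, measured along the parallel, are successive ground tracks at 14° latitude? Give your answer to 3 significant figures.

2650 km

Semi-major axis a = 6371 + 677 = 7048 km. Period T = 2π√(a³/μ) = 2π√(7048³/398600) = 5888.6 s = 98.14 min.
Node shift per orbit = (5888.6/86164) × 360° = 24.60°.
Equatorial spacing = 24.60 × 111.2 km/° = 2736 km.
At 14° latitude, spacing = 2736 × cos(14°) = 2654 km.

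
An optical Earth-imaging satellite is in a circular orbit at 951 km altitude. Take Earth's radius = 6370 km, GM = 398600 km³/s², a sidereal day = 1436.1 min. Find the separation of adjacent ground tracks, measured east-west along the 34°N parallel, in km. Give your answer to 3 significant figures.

2400 km

Semi-major axis a = 6370 + 951 = 7321 km. Period T = 2π√(a³/μ) = 2π√(7321³/398600) = 6234.0 s = 103.90 min.
Node shift per orbit = (6234.0/86166) × 360° = 26.05°.
Equatorial spacing = 26.05 × 111.2 km/° = 2896 km.
At 34° latitude, spacing = 2896 × cos(34°) = 2401 km.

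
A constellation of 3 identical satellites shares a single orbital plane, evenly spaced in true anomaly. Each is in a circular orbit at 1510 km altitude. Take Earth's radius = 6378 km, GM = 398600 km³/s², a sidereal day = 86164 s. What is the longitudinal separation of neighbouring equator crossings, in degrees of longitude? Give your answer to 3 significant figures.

9.71°

Semi-major axis a = 6378 + 1510 = 7888 km. Period T = 2π√(a³/μ) = 2π√(7888³/398600) = 6972.1 s = 116.20 min.
Single-satellite node shift = (6972.1/86164) × 360° = 29.13°.
With 3 satellites evenly phased, successive equator crossings are 29.13/3 = 9.710° apart.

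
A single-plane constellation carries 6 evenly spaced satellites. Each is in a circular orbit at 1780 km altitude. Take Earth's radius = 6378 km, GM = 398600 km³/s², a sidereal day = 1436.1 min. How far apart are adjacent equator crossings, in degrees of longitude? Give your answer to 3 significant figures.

5.11°

Semi-major axis a = 6378 + 1780 = 8158 km. Period T = 2π√(a³/μ) = 2π√(8158³/398600) = 7333.1 s = 122.22 min.
Single-satellite node shift = (7333.1/86166) × 360° = 30.64°.
With 6 satellites evenly phased, successive equator crossings are 30.64/6 = 5.106° apart.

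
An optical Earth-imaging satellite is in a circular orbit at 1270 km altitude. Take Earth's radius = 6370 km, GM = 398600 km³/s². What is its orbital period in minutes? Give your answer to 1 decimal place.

110.8 min

Semi-major axis a = 6370 + 1270 = 7640 km. Period T = 2π√(a³/μ) = 2π√(7640³/398600) = 6645.9 s = 110.76 min.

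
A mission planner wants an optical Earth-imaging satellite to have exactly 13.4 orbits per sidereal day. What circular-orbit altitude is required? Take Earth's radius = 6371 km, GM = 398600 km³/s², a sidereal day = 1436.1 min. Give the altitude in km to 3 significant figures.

1100 km

Required period T = 86166 / 13.4 = 6430.3 s.
From T = 2π√(a³/μ): a = (μ T²/4π²)^(1/3) = (398600 × 6430.3² / 4π²)^(1/3) = 7474 km.
Altitude h = a − R = 7474 − 6371 = 1103 km.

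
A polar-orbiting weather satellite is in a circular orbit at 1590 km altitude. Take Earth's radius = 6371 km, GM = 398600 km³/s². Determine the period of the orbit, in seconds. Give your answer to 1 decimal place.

7069.1 seconds

Semi-major axis a = 6371 + 1590 = 7961 km. Period T = 2π√(a³/μ) = 2π√(7961³/398600) = 7069.1 s = 117.82 min.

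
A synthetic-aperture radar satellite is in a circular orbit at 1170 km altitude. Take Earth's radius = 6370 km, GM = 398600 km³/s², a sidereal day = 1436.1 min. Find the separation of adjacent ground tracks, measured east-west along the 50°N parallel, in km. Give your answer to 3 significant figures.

1950 km

Semi-major axis a = 6370 + 1170 = 7540 km. Period T = 2π√(a³/μ) = 2π√(7540³/398600) = 6515.8 s = 108.60 min.
Node shift per orbit = (6515.8/86166) × 360° = 27.22°.
Equatorial spacing = 27.22 × 111.2 km/° = 3027 km.
At 50° latitude, spacing = 3027 × cos(50°) = 1945 km.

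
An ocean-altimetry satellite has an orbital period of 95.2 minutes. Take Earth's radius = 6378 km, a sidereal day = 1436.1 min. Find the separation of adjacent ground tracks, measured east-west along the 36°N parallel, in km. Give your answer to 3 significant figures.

T = 95.2 min = 5712.0 s.
Node shift per orbit = (5712.0/86166) × 360° = 23.86°.
Equatorial spacing = 23.86 × 111.3 km/° = 2657 km.
At 36° latitude, spacing = 2657 × cos(36°) = 2149 km.

2150 km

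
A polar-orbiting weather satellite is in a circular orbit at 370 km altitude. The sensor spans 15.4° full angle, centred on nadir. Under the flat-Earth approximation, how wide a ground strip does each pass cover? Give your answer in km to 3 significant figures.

Half-angle = 15.4°/2 = 7.7°.
Swath width ≈ 2h·tan(θ/2) = 2 × 370 × tan(7.7°) = 100.1 km.

100 km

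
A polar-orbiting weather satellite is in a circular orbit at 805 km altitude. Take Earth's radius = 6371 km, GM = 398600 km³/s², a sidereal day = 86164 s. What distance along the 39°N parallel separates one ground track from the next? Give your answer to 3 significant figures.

Semi-major axis a = 6371 + 805 = 7176 km. Period T = 2π√(a³/μ) = 2π√(7176³/398600) = 6049.7 s = 100.83 min.
Node shift per orbit = (6049.7/86164) × 360° = 25.28°.
Equatorial spacing = 25.28 × 111.2 km/° = 2811 km.
At 39° latitude, spacing = 2811 × cos(39°) = 2184 km.

2180 km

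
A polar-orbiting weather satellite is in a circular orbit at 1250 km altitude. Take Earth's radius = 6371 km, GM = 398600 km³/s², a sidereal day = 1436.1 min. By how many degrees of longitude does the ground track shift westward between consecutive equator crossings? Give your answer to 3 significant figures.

27.7°

Semi-major axis a = 6371 + 1250 = 7621 km. Period T = 2π√(a³/μ) = 2π√(7621³/398600) = 6621.1 s = 110.35 min.
During one orbit Earth rotates (6621.1 / 86166) × 360° = 27.66°.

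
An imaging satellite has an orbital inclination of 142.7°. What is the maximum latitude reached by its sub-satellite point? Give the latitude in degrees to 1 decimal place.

Retrograde orbit: the ground track reaches ±(180° − i) = ±(180 − 142.7) = ±37.3°.

37.3°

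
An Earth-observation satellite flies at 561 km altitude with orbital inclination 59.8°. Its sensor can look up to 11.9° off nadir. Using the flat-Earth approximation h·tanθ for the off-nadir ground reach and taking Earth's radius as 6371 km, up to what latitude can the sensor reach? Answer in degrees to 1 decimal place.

60.9°

For a prograde orbit the ground track reaches latitude ±i = ±59.8°.
Sensor half-swath on the ground ≈ 561·tan(11.9°) = 118 km = 1.06° of latitude.
Maximum observable latitude ≈ 59.8 + 1.06 = 60.9°.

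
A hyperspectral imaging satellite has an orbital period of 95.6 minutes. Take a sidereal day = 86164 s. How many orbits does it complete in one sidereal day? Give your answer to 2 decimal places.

T = 95.6 min = 5736.0 s.
Orbits per sidereal day = 86164 / 5736.0 = 15.022.

15.02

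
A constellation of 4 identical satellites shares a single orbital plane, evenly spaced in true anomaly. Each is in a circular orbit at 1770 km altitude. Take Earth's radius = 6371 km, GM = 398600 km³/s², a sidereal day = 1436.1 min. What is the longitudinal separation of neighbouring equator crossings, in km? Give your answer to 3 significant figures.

Semi-major axis a = 6371 + 1770 = 8141 km. Period T = 2π√(a³/μ) = 2π√(8141³/398600) = 7310.2 s = 121.84 min.
Single-satellite node shift = (7310.2/86166) × 360° = 30.54°.
With 4 satellites evenly phased, successive equator crossings are 30.54/4 = 7.635° apart.
That is 7.635 × 111.2 = 849 km at the equator.

849 km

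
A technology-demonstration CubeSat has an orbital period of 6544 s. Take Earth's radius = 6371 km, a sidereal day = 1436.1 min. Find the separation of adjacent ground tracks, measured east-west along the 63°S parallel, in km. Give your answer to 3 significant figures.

1380 km

Node shift per orbit = (6544.0/86166) × 360° = 27.34°.
Equatorial spacing = 27.34 × 111.2 km/° = 3040 km.
At 63° latitude, spacing = 3040 × cos(63°) = 1380 km.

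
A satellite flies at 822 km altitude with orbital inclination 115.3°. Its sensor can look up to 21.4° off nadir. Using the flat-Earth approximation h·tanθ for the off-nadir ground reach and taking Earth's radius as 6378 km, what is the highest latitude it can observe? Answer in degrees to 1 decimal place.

Retrograde orbit: the ground track reaches ±(180° − i) = ±(180 − 115.3) = ±64.7°.
Sensor half-swath on the ground ≈ 822·tan(21.4°) = 322 km = 2.89° of latitude.
Maximum observable latitude ≈ 64.7 + 2.89 = 67.6°.

67.6°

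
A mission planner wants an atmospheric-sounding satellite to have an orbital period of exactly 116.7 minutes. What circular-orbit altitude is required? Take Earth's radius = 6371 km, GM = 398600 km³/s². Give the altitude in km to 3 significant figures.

T = 116.7 min = 7002.0 s.
From T = 2π√(a³/μ): a = (μ T²/4π²)^(1/3) = (398600 × 7002.0² / 4π²)^(1/3) = 7911 km.
Altitude h = a − R = 7911 − 6371 = 1540 km.

1540 km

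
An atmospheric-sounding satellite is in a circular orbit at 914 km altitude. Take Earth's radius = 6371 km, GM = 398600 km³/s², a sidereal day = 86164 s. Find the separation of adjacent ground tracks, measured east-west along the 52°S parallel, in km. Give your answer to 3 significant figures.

1770 km

Semi-major axis a = 6371 + 914 = 7285 km. Period T = 2π√(a³/μ) = 2π√(7285³/398600) = 6188.1 s = 103.13 min.
Node shift per orbit = (6188.1/86164) × 360° = 25.85°.
Equatorial spacing = 25.85 × 111.2 km/° = 2875 km.
At 52° latitude, spacing = 2875 × cos(52°) = 1770 km.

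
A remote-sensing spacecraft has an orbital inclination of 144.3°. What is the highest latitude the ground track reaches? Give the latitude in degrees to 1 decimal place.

Retrograde orbit: the ground track reaches ±(180° − i) = ±(180 − 144.3) = ±35.7°.

35.7°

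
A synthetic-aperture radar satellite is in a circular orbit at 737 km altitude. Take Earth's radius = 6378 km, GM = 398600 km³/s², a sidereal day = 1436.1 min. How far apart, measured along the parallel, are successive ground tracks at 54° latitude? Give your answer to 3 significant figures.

1630 km

Semi-major axis a = 6378 + 737 = 7115 km. Period T = 2π√(a³/μ) = 2π√(7115³/398600) = 5972.7 s = 99.55 min.
Node shift per orbit = (5972.7/86166) × 360° = 24.95°.
Equatorial spacing = 24.95 × 111.3 km/° = 2778 km.
At 54° latitude, spacing = 2778 × cos(54°) = 1633 km.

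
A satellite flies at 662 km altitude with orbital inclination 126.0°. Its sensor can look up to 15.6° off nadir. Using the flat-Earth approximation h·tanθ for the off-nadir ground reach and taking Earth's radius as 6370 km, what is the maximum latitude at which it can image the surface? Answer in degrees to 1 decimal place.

Retrograde orbit: the ground track reaches ±(180° − i) = ±(180 − 126.0) = ±54.0°.
Sensor half-swath on the ground ≈ 662·tan(15.6°) = 185 km = 1.66° of latitude.
Maximum observable latitude ≈ 54.0 + 1.66 = 55.7°.

55.7°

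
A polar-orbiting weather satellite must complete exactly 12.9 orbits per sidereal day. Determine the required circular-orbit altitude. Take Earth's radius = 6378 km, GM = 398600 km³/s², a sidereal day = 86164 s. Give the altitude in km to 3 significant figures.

Required period T = 86164 / 12.9 = 6679.4 s.
From T = 2π√(a³/μ): a = (μ T²/4π²)^(1/3) = (398600 × 6679.4² / 4π²)^(1/3) = 7666 km.
Altitude h = a − R = 7666 − 6378 = 1288 km.

1290 km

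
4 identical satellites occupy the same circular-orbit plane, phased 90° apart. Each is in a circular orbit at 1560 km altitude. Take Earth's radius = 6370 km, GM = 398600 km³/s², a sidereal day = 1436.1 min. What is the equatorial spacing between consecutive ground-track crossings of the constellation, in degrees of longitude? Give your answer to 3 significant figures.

Semi-major axis a = 6370 + 1560 = 7930 km. Period T = 2π√(a³/μ) = 2π√(7930³/398600) = 7027.8 s = 117.13 min.
Single-satellite node shift = (7027.8/86166) × 360° = 29.36°.
With 4 satellites evenly phased, successive equator crossings are 29.36/4 = 7.341° apart.

7.34°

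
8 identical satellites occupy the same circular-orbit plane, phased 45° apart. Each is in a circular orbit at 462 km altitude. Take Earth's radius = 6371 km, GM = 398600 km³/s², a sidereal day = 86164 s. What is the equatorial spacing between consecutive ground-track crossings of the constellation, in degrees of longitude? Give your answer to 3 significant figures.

2.94°

Semi-major axis a = 6371 + 462 = 6833 km. Period T = 2π√(a³/μ) = 2π√(6833³/398600) = 5621.2 s = 93.69 min.
Single-satellite node shift = (5621.2/86164) × 360° = 23.49°.
With 8 satellites evenly phased, successive equator crossings are 23.49/8 = 2.936° apart.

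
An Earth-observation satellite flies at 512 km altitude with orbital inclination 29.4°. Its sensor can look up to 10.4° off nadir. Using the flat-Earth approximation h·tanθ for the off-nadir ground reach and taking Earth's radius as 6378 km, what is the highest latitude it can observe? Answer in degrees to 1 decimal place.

For a prograde orbit the ground track reaches latitude ±i = ±29.4°.
Sensor half-swath on the ground ≈ 512·tan(10.4°) = 94 km = 0.84° of latitude.
Maximum observable latitude ≈ 29.4 + 0.84 = 30.2°.

30.2°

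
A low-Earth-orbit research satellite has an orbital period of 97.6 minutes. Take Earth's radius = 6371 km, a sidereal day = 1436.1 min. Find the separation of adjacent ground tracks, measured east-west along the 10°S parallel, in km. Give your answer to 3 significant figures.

2680 km

T = 97.6 min = 5856.0 s.
Node shift per orbit = (5856.0/86166) × 360° = 24.47°.
Equatorial spacing = 24.47 × 111.2 km/° = 2721 km.
At 10° latitude, spacing = 2721 × cos(10°) = 2679 km.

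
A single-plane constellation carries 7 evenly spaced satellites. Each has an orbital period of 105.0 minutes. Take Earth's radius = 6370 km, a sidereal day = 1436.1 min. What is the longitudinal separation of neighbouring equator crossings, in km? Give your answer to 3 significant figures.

418 km

T = 105.0 min = 6300.0 s.
Single-satellite node shift = (6300.0/86166) × 360° = 26.32°.
With 7 satellites evenly phased, successive equator crossings are 26.32/7 = 3.760° apart.
That is 3.760 × 111.2 = 418 km at the equator.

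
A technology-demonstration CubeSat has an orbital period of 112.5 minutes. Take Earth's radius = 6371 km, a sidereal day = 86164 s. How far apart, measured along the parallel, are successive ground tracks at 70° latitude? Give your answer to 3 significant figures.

T = 112.5 min = 6750.0 s.
Node shift per orbit = (6750.0/86164) × 360° = 28.20°.
Equatorial spacing = 28.20 × 111.2 km/° = 3136 km.
At 70° latitude, spacing = 3136 × cos(70°) = 1073 km.

1070 km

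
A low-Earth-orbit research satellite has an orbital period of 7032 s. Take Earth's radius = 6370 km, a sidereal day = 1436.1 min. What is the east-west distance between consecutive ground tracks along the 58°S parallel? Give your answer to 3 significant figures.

1730 km

Node shift per orbit = (7032.0/86166) × 360° = 29.38°.
Equatorial spacing = 29.38 × 111.2 km/° = 3266 km.
At 58° latitude, spacing = 3266 × cos(58°) = 1731 km.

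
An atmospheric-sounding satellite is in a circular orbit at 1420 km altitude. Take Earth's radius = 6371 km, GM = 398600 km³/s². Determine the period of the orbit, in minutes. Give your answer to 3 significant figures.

114 min

Semi-major axis a = 6371 + 1420 = 7791 km. Period T = 2π√(a³/μ) = 2π√(7791³/398600) = 6843.9 s = 114.06 min.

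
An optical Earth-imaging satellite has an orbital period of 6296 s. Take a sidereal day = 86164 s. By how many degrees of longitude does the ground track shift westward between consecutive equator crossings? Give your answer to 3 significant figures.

During one orbit Earth rotates (6296.0 / 86164) × 360° = 26.31°.

26.3°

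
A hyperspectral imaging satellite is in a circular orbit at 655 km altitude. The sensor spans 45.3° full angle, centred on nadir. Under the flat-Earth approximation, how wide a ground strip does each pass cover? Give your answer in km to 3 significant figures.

Half-angle = 45.3°/2 = 22.65°.
Swath width ≈ 2h·tan(θ/2) = 2 × 655 × tan(22.65°) = 546.6 km.

547 km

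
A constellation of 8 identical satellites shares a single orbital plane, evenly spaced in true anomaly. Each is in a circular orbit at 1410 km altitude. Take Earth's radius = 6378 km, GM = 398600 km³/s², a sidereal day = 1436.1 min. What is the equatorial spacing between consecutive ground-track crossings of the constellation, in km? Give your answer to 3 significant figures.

398 km

Semi-major axis a = 6378 + 1410 = 7788 km. Period T = 2π√(a³/μ) = 2π√(7788³/398600) = 6839.9 s = 114.00 min.
Single-satellite node shift = (6839.9/86166) × 360° = 28.58°.
With 8 satellites evenly phased, successive equator crossings are 28.58/8 = 3.572° apart.
That is 3.572 × 111.3 = 398 km at the equator.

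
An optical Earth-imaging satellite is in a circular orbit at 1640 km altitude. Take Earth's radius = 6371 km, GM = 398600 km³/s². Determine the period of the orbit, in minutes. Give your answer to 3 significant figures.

119 min

Semi-major axis a = 6371 + 1640 = 8011 km. Period T = 2π√(a³/μ) = 2π√(8011³/398600) = 7135.8 s = 118.93 min.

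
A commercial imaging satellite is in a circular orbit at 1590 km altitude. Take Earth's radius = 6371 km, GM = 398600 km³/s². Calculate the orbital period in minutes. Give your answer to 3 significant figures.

Semi-major axis a = 6371 + 1590 = 7961 km. Period T = 2π√(a³/μ) = 2π√(7961³/398600) = 7069.1 s = 117.82 min.

118 min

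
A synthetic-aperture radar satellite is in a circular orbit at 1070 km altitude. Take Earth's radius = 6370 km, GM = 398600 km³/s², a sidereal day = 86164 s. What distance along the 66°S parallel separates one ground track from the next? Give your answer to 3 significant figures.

Semi-major axis a = 6370 + 1070 = 7440 km. Period T = 2π√(a³/μ) = 2π√(7440³/398600) = 6386.6 s = 106.44 min.
Node shift per orbit = (6386.6/86164) × 360° = 26.68°.
Equatorial spacing = 26.68 × 111.2 km/° = 2967 km.
At 66° latitude, spacing = 2967 × cos(66°) = 1207 km.

1210 km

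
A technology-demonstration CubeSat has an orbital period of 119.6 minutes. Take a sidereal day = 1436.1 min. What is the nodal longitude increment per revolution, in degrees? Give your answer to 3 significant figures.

T = 119.6 min = 7176.0 s.
During one orbit Earth rotates (7176.0 / 86166) × 360° = 29.98°.

30.0°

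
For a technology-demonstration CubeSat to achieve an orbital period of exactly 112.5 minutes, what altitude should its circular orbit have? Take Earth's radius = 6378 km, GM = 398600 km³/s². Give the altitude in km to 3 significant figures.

1340 km

T = 112.5 min = 6750.0 s.
From T = 2π√(a³/μ): a = (μ T²/4π²)^(1/3) = (398600 × 6750.0² / 4π²)^(1/3) = 7720 km.
Altitude h = a − R = 7720 − 6378 = 1342 km.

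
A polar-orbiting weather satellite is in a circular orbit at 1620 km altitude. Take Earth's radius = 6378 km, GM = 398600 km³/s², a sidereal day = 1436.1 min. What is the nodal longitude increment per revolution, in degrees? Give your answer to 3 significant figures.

Semi-major axis a = 6378 + 1620 = 7998 km. Period T = 2π√(a³/μ) = 2π√(7998³/398600) = 7118.4 s = 118.64 min.
During one orbit Earth rotates (7118.4 / 86166) × 360° = 29.74°.

29.7°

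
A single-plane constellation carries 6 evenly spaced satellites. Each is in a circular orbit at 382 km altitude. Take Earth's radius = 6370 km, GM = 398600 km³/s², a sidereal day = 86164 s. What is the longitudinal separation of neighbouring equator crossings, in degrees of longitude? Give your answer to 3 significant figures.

3.84°

Semi-major axis a = 6370 + 382 = 6752 km. Period T = 2π√(a³/μ) = 2π√(6752³/398600) = 5521.5 s = 92.03 min.
Single-satellite node shift = (5521.5/86164) × 360° = 23.07°.
With 6 satellites evenly phased, successive equator crossings are 23.07/6 = 3.845° apart.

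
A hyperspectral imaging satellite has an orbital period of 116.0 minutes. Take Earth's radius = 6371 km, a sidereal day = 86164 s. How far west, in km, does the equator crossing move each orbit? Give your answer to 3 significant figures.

3230 km

T = 116.0 min = 6960.0 s.
During one orbit Earth rotates (6960.0 / 86164) × 360° = 29.08°.
At the equator that is 29.08° × (2π·6371/360) km/° = 29.08 × 111.2 = 3233 km.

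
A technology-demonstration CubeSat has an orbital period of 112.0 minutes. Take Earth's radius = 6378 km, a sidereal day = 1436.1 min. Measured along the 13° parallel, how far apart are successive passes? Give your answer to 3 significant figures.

3050 km

T = 112.0 min = 6720.0 s.
Node shift per orbit = (6720.0/86166) × 360° = 28.08°.
Equatorial spacing = 28.08 × 111.3 km/° = 3125 km.
At 13° latitude, spacing = 3125 × cos(13°) = 3045 km.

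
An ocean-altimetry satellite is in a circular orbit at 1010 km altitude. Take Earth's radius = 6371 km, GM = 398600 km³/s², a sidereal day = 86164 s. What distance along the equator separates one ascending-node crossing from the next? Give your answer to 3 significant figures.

2930 km

Semi-major axis a = 6371 + 1010 = 7381 km. Period T = 2π√(a³/μ) = 2π√(7381³/398600) = 6310.8 s = 105.18 min.
During one orbit Earth rotates (6310.8 / 86164) × 360° = 26.37°.
At the equator that is 26.37° × (2π·6371/360) km/° = 26.37 × 111.2 = 2932 km.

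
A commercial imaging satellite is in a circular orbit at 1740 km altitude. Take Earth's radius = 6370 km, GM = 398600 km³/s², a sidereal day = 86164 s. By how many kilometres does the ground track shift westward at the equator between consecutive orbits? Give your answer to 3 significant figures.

3380 km

Semi-major axis a = 6370 + 1740 = 8110 km. Period T = 2π√(a³/μ) = 2π√(8110³/398600) = 7268.5 s = 121.14 min.
During one orbit Earth rotates (7268.5 / 86164) × 360° = 30.37°.
At the equator that is 30.37° × (2π·6370/360) km/° = 30.37 × 111.2 = 3376 km.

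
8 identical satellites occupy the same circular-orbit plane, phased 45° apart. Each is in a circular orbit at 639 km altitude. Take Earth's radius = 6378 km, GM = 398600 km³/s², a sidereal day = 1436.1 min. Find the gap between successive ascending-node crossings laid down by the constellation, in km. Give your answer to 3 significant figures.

Semi-major axis a = 6378 + 639 = 7017 km. Period T = 2π√(a³/μ) = 2π√(7017³/398600) = 5849.8 s = 97.50 min.
Single-satellite node shift = (5849.8/86166) × 360° = 24.44°.
With 8 satellites evenly phased, successive equator crossings are 24.44/8 = 3.055° apart.
That is 3.055 × 111.3 = 340 km at the equator.

340 km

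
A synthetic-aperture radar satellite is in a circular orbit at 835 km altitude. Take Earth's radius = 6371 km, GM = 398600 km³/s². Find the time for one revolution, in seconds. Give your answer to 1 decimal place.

6087.7 seconds

Semi-major axis a = 6371 + 835 = 7206 km. Period T = 2π√(a³/μ) = 2π√(7206³/398600) = 6087.7 s = 101.46 min.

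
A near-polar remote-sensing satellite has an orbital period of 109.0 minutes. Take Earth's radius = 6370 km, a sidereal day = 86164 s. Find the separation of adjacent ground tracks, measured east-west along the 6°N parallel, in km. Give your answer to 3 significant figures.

3020 km

T = 109.0 min = 6540.0 s.
Node shift per orbit = (6540.0/86164) × 360° = 27.32°.
Equatorial spacing = 27.32 × 111.2 km/° = 3038 km.
At 6° latitude, spacing = 3038 × cos(6°) = 3021 km.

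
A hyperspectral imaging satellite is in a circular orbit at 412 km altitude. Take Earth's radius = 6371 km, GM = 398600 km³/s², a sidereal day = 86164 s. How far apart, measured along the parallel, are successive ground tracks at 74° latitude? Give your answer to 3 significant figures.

712 km

Semi-major axis a = 6371 + 412 = 6783 km. Period T = 2π√(a³/μ) = 2π√(6783³/398600) = 5559.6 s = 92.66 min.
Node shift per orbit = (5559.6/86164) × 360° = 23.23°.
Equatorial spacing = 23.23 × 111.2 km/° = 2583 km.
At 74° latitude, spacing = 2583 × cos(74°) = 712 km.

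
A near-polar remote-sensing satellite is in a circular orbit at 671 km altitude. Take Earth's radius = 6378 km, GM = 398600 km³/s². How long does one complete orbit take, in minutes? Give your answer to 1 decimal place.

Semi-major axis a = 6378 + 671 = 7049 km. Period T = 2π√(a³/μ) = 2π√(7049³/398600) = 5889.8 s = 98.16 min.

98.2 min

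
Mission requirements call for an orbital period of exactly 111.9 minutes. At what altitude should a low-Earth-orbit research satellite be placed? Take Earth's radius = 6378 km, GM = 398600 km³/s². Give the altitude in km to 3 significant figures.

1310 km

T = 111.9 min = 6714.0 s.
From T = 2π√(a³/μ): a = (μ T²/4π²)^(1/3) = (398600 × 6714.0² / 4π²)^(1/3) = 7692 km.
Altitude h = a − R = 7692 − 6378 = 1314 km.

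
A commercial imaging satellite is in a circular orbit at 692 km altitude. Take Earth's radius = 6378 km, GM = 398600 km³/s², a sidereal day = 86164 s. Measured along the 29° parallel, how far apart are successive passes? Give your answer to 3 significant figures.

2410 km

Semi-major axis a = 6378 + 692 = 7070 km. Period T = 2π√(a³/μ) = 2π√(7070³/398600) = 5916.2 s = 98.60 min.
Node shift per orbit = (5916.2/86164) × 360° = 24.72°.
Equatorial spacing = 24.72 × 111.3 km/° = 2752 km.
At 29° latitude, spacing = 2752 × cos(29°) = 2407 km.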